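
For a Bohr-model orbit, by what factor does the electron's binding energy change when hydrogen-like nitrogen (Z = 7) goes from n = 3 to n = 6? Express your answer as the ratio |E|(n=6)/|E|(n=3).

1/4

|E| ∝ Z^2 · n^-2; with Z fixed, |E| ∝ n^-2.
|E|(n=6)/|E|(n=3) = (6/3)^-2 = 1/4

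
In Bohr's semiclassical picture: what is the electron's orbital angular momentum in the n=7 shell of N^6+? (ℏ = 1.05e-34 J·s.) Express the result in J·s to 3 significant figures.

7.35e-34 J·s

L_n = nℏ = 7 × 1.05e-34 = 7.35e-34 J·s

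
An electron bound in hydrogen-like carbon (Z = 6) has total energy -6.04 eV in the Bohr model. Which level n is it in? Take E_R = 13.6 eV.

E_n = −E_R Z²/n² ⇒ n² = E_R Z²/(−E_n) = 13.6 × 6² / 6.04 ≈ 81.06
n = 9

9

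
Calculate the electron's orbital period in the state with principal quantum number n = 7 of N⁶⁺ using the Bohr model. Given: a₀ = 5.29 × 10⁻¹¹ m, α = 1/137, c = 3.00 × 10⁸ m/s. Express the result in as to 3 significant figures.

1060 as

r = n²a₀/Z = 7²·5.29 × 10⁻¹¹/7 = 3.70 × 10⁻¹⁰ m
v = Zαc/n = 7·0.00730·3.00 × 10⁸/7 = 2.19 × 10⁶ m/s
T = 2πr/v = 1.06 × 10⁻¹⁵ s = 1060 as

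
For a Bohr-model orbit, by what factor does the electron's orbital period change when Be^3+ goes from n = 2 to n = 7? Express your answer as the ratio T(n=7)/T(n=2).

343/8

T ∝ Z^-2 · n^3; with Z fixed, T ∝ n^3.
T(n=7)/T(n=2) = (7/2)^3 = 343/8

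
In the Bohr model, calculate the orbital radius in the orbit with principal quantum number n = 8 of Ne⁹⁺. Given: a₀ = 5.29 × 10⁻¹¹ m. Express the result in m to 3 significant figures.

r_n = n²a₀/Z = 8² × 5.29 × 10⁻¹¹ / 10
    = 64 × 5.29 × 10⁻¹¹ / 10 = 3.39 × 10⁻¹⁰ m

3.39 × 10⁻¹⁰ m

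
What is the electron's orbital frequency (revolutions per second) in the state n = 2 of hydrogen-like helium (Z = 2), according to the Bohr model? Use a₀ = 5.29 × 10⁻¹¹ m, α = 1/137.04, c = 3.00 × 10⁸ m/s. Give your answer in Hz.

3.29 × 10¹⁵ Hz

r = n²a₀/Z = 1.06 × 10⁻¹⁰ m, v = Zαc/n = 2.19 × 10⁶ m/s
f = v/(2πr) = 3.29 × 10¹⁵ Hz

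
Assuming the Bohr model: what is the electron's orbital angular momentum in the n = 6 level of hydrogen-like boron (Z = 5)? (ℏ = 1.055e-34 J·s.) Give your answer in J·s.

L_n = nℏ = 6 × 1.055e-34 = 6.330e-34 J·s

6.330e-34 J·s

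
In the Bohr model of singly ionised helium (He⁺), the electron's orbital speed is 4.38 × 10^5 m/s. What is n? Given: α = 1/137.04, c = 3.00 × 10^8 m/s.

v_n = Zαc/n ⇒ n = Zαc/v = 2 × 0.00730 × 3.00 × 10^8 / 4.38 × 10^5 ≈ 10.00
n = 10

10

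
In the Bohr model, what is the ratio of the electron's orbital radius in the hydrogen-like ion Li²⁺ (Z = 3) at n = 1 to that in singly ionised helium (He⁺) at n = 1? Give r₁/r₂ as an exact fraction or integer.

2/3

r ∝ Z^-1 · n^2
r₁/r₂ = (3/2)^-1 · (1/1)^2 = 2/3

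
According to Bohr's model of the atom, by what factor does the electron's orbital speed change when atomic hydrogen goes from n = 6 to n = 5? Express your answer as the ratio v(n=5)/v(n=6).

6/5

v ∝ Z^1 · n^-1; with Z fixed, v ∝ n^-1.
v(n=5)/v(n=6) = (5/6)^-1 = 6/5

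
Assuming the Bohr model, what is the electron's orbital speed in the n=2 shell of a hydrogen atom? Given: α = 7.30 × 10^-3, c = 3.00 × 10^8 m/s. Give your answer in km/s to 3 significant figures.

1100 km/s

v_n = Zαc/n = 1 × 0.00730 × 3.00 × 10^8 / 2
    = 1100 km/s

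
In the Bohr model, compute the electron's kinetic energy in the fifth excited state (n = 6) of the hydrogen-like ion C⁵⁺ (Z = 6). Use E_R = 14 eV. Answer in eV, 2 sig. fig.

14 eV

For a Coulomb orbit the virial theorem gives K = −E_n.
E_n = −E_R·Z²/n², so K = E_R·Z²/n² = 14 × 6²/6² = 14 eV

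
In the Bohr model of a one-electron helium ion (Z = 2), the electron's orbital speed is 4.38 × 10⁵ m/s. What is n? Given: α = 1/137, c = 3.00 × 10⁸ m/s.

10

v_n = Zαc/n ⇒ n = Zαc/v = 2 × 0.00730 × 3.00 × 10⁸ / 4.38 × 10⁵ ≈ 10.00
n = 10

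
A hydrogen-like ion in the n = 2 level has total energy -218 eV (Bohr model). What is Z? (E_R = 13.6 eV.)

E_n = −E_R Z²/n² ⇒ Z² = −E_n n²/E_R = 218 × 2² / 13.6 ≈ 64.12
Z = 8

8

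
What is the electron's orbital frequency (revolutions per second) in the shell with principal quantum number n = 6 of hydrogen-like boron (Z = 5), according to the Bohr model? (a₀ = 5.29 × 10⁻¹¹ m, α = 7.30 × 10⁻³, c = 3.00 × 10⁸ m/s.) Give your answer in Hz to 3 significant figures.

7.63 × 10¹⁴ Hz

r = n²a₀/Z = 3.81 × 10⁻¹⁰ m, v = Zαc/n = 1.82 × 10⁶ m/s
f = v/(2πr) = 7.63 × 10¹⁴ Hz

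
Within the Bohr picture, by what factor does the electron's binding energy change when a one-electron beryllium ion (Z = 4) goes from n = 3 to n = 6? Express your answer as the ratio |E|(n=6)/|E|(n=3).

1/4

|E| ∝ Z^2 · n^-2; with Z fixed, |E| ∝ n^-2.
|E|(n=6)/|E|(n=3) = (6/3)^-2 = 1/4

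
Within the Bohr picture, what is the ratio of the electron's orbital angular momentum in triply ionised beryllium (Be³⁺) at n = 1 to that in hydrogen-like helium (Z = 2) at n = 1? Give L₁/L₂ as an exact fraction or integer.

1

L = nℏ is independent of Z.
L₁/L₂ = n₁/n₂ = 1/1 = 1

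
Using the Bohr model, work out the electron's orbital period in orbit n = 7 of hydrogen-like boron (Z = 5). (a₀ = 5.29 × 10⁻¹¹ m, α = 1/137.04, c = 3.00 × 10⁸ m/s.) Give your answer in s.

r = n²a₀/Z = 7²·5.29 × 10⁻¹¹/5 = 5.18 × 10⁻¹⁰ m
v = Zαc/n = 5·0.00730·3.00 × 10⁸/7 = 1.56 × 10⁶ m/s
T = 2πr/v = 2.08 × 10⁻¹⁵ s

2.08 × 10⁻¹⁵ s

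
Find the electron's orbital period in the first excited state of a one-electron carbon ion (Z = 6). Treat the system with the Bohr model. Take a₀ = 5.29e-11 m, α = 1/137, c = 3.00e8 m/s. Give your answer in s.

3.37e-17 s

r = n²a₀/Z = 2²·5.29e-11/6 = 3.53e-11 m
v = Zαc/n = 6·0.00730·3.00e8/2 = 6.57e6 m/s
T = 2πr/v = 3.37e-17 s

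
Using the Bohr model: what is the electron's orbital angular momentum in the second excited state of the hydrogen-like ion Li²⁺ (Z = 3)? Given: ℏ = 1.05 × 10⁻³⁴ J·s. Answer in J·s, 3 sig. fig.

3.15 × 10⁻³⁴ J·s

L_n = nℏ = 3 × 1.05 × 10⁻³⁴ = 3.15 × 10⁻³⁴ J·s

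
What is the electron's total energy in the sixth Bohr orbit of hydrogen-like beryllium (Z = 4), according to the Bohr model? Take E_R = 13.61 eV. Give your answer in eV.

-6.049 eV

E_n = −E_R·Z²/n² = −13.61 × 4²/6² = -6.049 eV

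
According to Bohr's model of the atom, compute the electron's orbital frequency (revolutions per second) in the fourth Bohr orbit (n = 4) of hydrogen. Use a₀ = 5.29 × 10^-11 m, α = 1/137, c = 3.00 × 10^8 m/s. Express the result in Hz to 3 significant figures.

1.03 × 10^14 Hz

r = n²a₀/Z = 8.46 × 10^-10 m, v = Zαc/n = 5.47 × 10^5 m/s
f = v/(2πr) = 1.03 × 10^14 Hz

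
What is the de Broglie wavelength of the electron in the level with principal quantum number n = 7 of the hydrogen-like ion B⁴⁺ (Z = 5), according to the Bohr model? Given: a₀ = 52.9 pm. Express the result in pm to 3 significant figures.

The Bohr quantisation condition is nλ = 2πr_n.
r_n = n²a₀/Z = 518 pm
λ = 2πr_n/n = 2π·518/7 = 465 pm

465 pm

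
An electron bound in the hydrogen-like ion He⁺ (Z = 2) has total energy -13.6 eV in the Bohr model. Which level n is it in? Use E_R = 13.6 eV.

2

E_n = −E_R Z²/n² ⇒ n² = E_R Z²/(−E_n) = 13.6 × 2² / 13.6 ≈ 4.00
n = 2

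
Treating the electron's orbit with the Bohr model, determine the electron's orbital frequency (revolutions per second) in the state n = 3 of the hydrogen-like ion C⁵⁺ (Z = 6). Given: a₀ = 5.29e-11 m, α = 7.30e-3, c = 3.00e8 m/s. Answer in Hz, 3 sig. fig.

r = n²a₀/Z = 7.94e-11 m, v = Zαc/n = 4.38e6 m/s
f = v/(2πr) = 8.79e15 Hz

8.79e15 Hz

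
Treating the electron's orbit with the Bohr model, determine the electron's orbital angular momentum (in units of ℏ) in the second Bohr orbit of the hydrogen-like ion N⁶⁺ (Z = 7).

2

L_n = nℏ, so L/ℏ = n = 2.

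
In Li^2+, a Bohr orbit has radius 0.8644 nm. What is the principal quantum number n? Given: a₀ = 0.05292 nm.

7

r_n = n²a₀/Z ⇒ n² = rZ/a₀ = 0.8644 × 3 / 0.05292 ≈ 49.00
n = 7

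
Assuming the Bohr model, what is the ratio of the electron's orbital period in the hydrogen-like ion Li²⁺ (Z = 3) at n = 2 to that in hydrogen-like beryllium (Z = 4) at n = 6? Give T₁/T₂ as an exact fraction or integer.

16/243

T ∝ Z^-2 · n^3
T₁/T₂ = (3/4)^-2 · (2/6)^3 = 16/243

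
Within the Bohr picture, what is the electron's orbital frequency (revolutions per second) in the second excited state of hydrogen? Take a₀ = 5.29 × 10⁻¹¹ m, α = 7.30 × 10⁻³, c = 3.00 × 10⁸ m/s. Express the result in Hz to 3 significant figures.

r = n²a₀/Z = 4.76 × 10⁻¹⁰ m, v = Zαc/n = 7.30 × 10⁵ m/s
f = v/(2πr) = 2.44 × 10¹⁴ Hz

2.44 × 10¹⁴ Hz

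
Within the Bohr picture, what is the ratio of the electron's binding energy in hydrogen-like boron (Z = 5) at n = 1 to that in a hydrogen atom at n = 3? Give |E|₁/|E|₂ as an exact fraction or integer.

225

|E| ∝ Z^2 · n^-2
|E|₁/|E|₂ = (5/1)^2 · (1/3)^-2 = 225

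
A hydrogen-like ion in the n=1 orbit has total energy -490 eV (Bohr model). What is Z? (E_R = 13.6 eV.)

E_n = −E_R Z²/n² ⇒ Z² = −E_n n²/E_R = 490 × 1² / 13.6 ≈ 36.03
Z = 6

6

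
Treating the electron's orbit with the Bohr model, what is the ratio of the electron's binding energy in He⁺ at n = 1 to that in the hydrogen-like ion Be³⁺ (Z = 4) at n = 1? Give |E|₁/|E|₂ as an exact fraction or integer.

1/4

|E| ∝ Z^2 · n^-2
|E|₁/|E|₂ = (2/4)^2 · (1/1)^-2 = 1/4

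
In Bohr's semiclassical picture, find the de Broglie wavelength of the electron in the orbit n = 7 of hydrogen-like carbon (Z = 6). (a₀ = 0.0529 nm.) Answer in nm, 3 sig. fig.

The Bohr quantisation condition is nλ = 2πr_n.
r_n = n²a₀/Z = 0.432 nm
λ = 2πr_n/n = 2π·0.432/7 = 0.388 nm

0.388 nm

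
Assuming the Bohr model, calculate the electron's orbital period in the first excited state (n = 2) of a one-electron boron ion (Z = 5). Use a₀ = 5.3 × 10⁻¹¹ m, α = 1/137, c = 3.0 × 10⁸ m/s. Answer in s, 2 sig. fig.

r = n²a₀/Z = 2²·5.3 × 10⁻¹¹/5 = 4.2 × 10⁻¹¹ m
v = Zαc/n = 5·0.0073·3.0 × 10⁸/2 = 5.5 × 10⁶ m/s
T = 2πr/v = 4.9 × 10⁻¹⁷ s

4.9 × 10⁻¹⁷ s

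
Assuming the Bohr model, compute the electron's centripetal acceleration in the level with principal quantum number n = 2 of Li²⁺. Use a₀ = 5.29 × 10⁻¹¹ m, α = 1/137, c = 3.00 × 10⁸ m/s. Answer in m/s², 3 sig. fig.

r = n²a₀/Z = 7.05 × 10⁻¹¹ m, v = Zαc/n = 3.28 × 10⁶ m/s
a = v²/r = (3.28 × 10⁶)² / 7.05 × 10⁻¹¹ = 1.53 × 10²³ m/s²

1.53 × 10²³ m/s²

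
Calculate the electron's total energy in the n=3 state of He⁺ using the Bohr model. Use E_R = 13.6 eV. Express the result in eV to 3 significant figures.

E_n = −E_R·Z²/n² = −13.6 × 2²/3² = -6.04 eV

-6.04 eV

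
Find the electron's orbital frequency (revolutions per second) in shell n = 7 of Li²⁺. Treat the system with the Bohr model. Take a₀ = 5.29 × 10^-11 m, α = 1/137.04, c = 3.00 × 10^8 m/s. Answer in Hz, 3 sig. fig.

r = n²a₀/Z = 8.64 × 10^-10 m, v = Zαc/n = 9.38 × 10^5 m/s
f = v/(2πr) = 1.73 × 10^14 Hz

1.73 × 10^14 Hz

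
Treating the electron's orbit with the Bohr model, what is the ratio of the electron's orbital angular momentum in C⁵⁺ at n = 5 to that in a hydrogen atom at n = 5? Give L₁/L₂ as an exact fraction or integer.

L = nℏ is independent of Z.
L₁/L₂ = n₁/n₂ = 5/5 = 1

1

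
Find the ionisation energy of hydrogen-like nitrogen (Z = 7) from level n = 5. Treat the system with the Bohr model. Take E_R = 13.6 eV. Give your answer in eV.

26.7 eV

E_n = −E_R·Z²/n² = −13.6 × 7²/5² eV = -26.7 eV
Ionisation energy = −E_n = 26.7 eV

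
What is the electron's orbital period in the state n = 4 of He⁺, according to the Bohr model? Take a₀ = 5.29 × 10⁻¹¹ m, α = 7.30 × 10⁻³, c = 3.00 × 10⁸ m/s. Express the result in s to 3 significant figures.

r = n²a₀/Z = 4²·5.29 × 10⁻¹¹/2 = 4.23 × 10⁻¹⁰ m
v = Zαc/n = 2·0.00730·3.00 × 10⁸/4 = 1.09 × 10⁶ m/s
T = 2πr/v = 2.43 × 10⁻¹⁵ s

2.43 × 10⁻¹⁵ s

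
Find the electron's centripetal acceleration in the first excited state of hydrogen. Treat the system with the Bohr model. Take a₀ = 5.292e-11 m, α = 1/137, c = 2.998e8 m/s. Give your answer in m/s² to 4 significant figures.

5.656e21 m/s²

r = n²a₀/Z = 2.117e-10 m, v = Zαc/n = 1.094e6 m/s
a = v²/r = (1.094e6)² / 2.117e-10 = 5.656e21 m/s²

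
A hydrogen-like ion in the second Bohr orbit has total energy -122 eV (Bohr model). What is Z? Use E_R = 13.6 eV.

E_n = −E_R Z²/n² ⇒ Z² = −E_n n²/E_R = 122 × 2² / 13.6 ≈ 35.88
Z = 6

6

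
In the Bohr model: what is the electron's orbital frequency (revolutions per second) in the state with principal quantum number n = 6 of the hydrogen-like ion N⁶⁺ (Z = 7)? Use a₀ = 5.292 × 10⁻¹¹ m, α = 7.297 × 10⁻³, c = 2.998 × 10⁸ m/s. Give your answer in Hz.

r = n²a₀/Z = 2.722 × 10⁻¹⁰ m, v = Zαc/n = 2.552 × 10⁶ m/s
f = v/(2πr) = 1.493 × 10¹⁵ Hz

1.493 × 10¹⁵ Hz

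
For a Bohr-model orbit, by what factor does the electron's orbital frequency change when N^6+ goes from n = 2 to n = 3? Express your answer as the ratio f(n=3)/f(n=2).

f ∝ Z^2 · n^-3; with Z fixed, f ∝ n^-3.
f(n=3)/f(n=2) = (3/2)^-3 = 8/27

8/27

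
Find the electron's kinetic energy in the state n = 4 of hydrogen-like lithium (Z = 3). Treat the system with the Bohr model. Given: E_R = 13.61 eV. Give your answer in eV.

For a Coulomb orbit the virial theorem gives K = −E_n.
E_n = −E_R·Z²/n², so K = E_R·Z²/n² = 13.61 × 3²/4² = 7.656 eV

7.656 eV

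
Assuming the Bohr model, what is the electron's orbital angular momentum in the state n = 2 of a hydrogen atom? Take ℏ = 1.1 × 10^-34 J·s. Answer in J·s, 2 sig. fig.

L_n = nℏ = 2 × 1.1 × 10^-34 = 2.2 × 10^-34 J·s

2.2 × 10^-34 J·s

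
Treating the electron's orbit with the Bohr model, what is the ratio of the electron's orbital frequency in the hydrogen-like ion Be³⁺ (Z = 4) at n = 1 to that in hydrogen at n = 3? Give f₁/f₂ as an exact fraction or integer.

432

f ∝ Z^2 · n^-3
f₁/f₂ = (4/1)^2 · (1/3)^-3 = 432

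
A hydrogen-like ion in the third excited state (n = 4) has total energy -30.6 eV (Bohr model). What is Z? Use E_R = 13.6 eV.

E_n = −E_R Z²/n² ⇒ Z² = −E_n n²/E_R = 30.6 × 4² / 13.6 ≈ 36.00
Z = 6

6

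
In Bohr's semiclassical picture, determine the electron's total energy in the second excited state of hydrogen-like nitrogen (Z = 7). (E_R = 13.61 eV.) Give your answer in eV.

E_n = −E_R·Z²/n² = −13.61 × 7²/3² = -74.10 eV

-74.10 eV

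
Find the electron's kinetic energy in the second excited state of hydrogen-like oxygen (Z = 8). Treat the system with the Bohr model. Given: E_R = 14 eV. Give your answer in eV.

100 eV

For a Coulomb orbit the virial theorem gives K = −E_n.
E_n = −E_R·Z²/n², so K = E_R·Z²/n² = 14 × 8²/3² = 100 eV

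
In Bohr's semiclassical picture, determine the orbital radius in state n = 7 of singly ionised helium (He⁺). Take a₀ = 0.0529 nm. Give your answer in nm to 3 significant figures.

1.30 nm

r_n = n²a₀/Z = 7² × 0.0529 / 2
    = 49 × 0.0529 / 2 = 1.30 nm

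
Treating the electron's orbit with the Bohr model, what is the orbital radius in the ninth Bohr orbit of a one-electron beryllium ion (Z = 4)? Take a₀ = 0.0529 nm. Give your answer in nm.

1.07 nm

r_n = n²a₀/Z = 9² × 0.0529 / 4
    = 81 × 0.0529 / 4 = 1.07 nm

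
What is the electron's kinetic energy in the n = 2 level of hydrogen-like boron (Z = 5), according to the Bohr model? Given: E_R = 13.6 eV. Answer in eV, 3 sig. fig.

85.0 eV

For a Coulomb orbit the virial theorem gives K = −E_n.
E_n = −E_R·Z²/n², so K = E_R·Z²/n² = 13.6 × 5²/2² = 85.0 eV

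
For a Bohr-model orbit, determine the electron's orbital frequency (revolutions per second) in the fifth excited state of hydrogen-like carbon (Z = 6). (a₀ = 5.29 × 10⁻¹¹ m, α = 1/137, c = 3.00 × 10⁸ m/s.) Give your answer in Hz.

r = n²a₀/Z = 3.17 × 10⁻¹⁰ m, v = Zαc/n = 2.19 × 10⁶ m/s
f = v/(2πr) = 1.10 × 10¹⁵ Hz

1.10 × 10¹⁵ Hz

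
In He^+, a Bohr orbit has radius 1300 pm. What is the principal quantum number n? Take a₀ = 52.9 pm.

r_n = n²a₀/Z ⇒ n² = rZ/a₀ = 1300 × 2 / 52.9 ≈ 49.15
n = 7

7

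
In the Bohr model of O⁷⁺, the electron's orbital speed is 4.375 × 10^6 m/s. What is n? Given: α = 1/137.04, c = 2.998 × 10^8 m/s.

v_n = Zαc/n ⇒ n = Zαc/v = 8 × 0.007297 × 2.998 × 10^8 / 4.375 × 10^6 ≈ 4.00
n = 4

4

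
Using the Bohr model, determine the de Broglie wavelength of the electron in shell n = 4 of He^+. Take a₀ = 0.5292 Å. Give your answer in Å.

The Bohr quantisation condition is nλ = 2πr_n.
r_n = n²a₀/Z = 4.234 Å
λ = 2πr_n/n = 2π·4.234/4 = 6.650 Å

6.650 Å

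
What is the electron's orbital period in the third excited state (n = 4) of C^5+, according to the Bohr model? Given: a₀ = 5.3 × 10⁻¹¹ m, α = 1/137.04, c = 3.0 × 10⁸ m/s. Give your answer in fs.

0.27 fs

r = n²a₀/Z = 4²·5.3 × 10⁻¹¹/6 = 1.4 × 10⁻¹⁰ m
v = Zαc/n = 6·0.0073·3.0 × 10⁸/4 = 3.3 × 10⁶ m/s
T = 2πr/v = 2.7 × 10⁻¹⁶ s = 0.27 fs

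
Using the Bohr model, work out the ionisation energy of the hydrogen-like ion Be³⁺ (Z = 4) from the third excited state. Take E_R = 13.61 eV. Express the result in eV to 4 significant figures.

E_n = −E_R·Z²/n² = −13.61 × 4²/4² eV = -13.61 eV
Ionisation energy = −E_n = 13.61 eV

13.61 eV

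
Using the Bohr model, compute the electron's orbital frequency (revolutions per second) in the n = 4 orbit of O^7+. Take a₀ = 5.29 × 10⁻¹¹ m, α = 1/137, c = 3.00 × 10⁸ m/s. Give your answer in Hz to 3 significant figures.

r = n²a₀/Z = 1.06 × 10⁻¹⁰ m, v = Zαc/n = 4.38 × 10⁶ m/s
f = v/(2πr) = 6.59 × 10¹⁵ Hz

6.59 × 10¹⁵ Hz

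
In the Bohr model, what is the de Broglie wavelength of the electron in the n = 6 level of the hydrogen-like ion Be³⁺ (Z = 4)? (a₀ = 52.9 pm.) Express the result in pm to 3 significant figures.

The Bohr quantisation condition is nλ = 2πr_n.
r_n = n²a₀/Z = 476 pm
λ = 2πr_n/n = 2π·476/6 = 499 pm

499 pm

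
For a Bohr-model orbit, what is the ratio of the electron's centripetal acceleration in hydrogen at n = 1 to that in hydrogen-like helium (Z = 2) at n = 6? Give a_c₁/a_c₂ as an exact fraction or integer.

a_c ∝ Z^3 · n^-4
a_c₁/a_c₂ = (1/2)^3 · (1/6)^-4 = 162

162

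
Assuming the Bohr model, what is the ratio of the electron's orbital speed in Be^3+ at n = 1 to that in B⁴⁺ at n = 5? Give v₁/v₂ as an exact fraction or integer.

v ∝ Z^1 · n^-1
v₁/v₂ = (4/5)^1 · (1/5)^-1 = 4

4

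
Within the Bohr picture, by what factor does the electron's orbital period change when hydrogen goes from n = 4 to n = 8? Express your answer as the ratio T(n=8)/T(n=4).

T ∝ Z^-2 · n^3; with Z fixed, T ∝ n^3.
T(n=8)/T(n=4) = (8/4)^3 = 8

8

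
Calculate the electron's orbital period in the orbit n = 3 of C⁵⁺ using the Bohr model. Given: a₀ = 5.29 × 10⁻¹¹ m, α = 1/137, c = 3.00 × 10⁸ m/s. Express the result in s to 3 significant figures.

r = n²a₀/Z = 3²·5.29 × 10⁻¹¹/6 = 7.94 × 10⁻¹¹ m
v = Zαc/n = 6·0.00730·3.00 × 10⁸/3 = 4.38 × 10⁶ m/s
T = 2πr/v = 1.14 × 10⁻¹⁶ s

1.14 × 10⁻¹⁶ s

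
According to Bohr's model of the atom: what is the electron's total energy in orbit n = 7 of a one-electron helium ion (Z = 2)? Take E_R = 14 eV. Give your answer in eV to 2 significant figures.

E_n = −E_R·Z²/n² = −14 × 2²/7² = -1.1 eV

-1.1 eV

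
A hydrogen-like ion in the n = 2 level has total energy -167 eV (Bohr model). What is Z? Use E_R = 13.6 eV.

7

E_n = −E_R Z²/n² ⇒ Z² = −E_n n²/E_R = 167 × 2² / 13.6 ≈ 49.12
Z = 7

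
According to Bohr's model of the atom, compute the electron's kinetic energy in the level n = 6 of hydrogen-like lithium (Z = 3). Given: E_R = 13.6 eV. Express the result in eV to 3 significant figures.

3.40 eV

For a Coulomb orbit the virial theorem gives K = −E_n.
E_n = −E_R·Z²/n², so K = E_R·Z²/n² = 13.6 × 3²/6² = 3.40 eV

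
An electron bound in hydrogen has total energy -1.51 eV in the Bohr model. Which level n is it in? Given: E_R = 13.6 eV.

E_n = −E_R Z²/n² ⇒ n² = E_R Z²/(−E_n) = 13.6 × 1² / 1.51 ≈ 9.01
n = 3

3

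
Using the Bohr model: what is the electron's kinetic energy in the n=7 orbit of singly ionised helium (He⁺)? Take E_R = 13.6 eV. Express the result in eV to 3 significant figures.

For a Coulomb orbit the virial theorem gives K = −E_n.
E_n = −E_R·Z²/n², so K = E_R·Z²/n² = 13.6 × 2²/7² = 1.11 eV

1.11 eV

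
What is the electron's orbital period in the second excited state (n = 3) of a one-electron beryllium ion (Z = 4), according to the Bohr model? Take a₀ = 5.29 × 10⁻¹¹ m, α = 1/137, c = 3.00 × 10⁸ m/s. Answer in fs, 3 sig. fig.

0.256 fs

r = n²a₀/Z = 3²·5.29 × 10⁻¹¹/4 = 1.19 × 10⁻¹⁰ m
v = Zαc/n = 4·0.00730·3.00 × 10⁸/3 = 2.92 × 10⁶ m/s
T = 2πr/v = 2.56 × 10⁻¹⁶ s = 0.256 fs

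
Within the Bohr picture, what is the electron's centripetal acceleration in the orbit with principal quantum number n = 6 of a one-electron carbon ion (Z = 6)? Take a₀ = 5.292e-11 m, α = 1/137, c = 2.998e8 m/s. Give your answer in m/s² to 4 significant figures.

r = n²a₀/Z = 3.175e-10 m, v = Zαc/n = 2.188e6 m/s
a = v²/r = (2.188e6)² / 3.175e-10 = 1.508e22 m/s²

1.508e22 m/s²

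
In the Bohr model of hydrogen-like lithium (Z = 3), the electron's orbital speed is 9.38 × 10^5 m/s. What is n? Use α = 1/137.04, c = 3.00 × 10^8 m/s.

v_n = Zαc/n ⇒ n = Zαc/v = 3 × 0.00730 × 3.00 × 10^8 / 9.38 × 10^5 ≈ 7.00
n = 7

7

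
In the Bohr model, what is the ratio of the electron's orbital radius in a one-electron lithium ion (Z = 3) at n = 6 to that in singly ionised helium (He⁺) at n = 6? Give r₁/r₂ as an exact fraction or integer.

r ∝ Z^-1 · n^2
r₁/r₂ = (3/2)^-1 · (6/6)^2 = 2/3

2/3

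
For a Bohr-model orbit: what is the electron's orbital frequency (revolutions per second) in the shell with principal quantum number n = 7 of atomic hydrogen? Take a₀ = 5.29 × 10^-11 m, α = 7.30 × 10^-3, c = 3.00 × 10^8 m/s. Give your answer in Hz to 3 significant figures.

1.92 × 10^13 Hz

r = n²a₀/Z = 2.59 × 10^-9 m, v = Zαc/n = 3.13 × 10^5 m/s
f = v/(2πr) = 1.92 × 10^13 Hz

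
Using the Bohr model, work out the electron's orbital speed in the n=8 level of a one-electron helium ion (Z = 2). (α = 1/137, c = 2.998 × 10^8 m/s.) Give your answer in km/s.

v_n = Zαc/n = 2 × 0.007299 × 2.998 × 10^8 / 8
    = 547.1 km/s

547.1 km/s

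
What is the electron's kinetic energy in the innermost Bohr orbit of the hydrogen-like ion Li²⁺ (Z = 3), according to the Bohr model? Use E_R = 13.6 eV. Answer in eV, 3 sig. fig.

For a Coulomb orbit the virial theorem gives K = −E_n.
E_n = −E_R·Z²/n², so K = E_R·Z²/n² = 13.6 × 3²/1² = 122 eV

122 eV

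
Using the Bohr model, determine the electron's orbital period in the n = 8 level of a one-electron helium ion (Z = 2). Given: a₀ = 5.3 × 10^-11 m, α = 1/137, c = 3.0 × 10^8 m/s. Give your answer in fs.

19 fs

r = n²a₀/Z = 8²·5.3 × 10^-11/2 = 1.7 × 10^-9 m
v = Zαc/n = 2·0.0073·3.0 × 10^8/8 = 5.5 × 10^5 m/s
T = 2πr/v = 1.9 × 10^-14 s = 19 fs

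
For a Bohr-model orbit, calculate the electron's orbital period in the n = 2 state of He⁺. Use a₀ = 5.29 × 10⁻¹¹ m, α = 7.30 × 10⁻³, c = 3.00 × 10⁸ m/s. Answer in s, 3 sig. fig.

r = n²a₀/Z = 2²·5.29 × 10⁻¹¹/2 = 1.06 × 10⁻¹⁰ m
v = Zαc/n = 2·0.00730·3.00 × 10⁸/2 = 2.19 × 10⁶ m/s
T = 2πr/v = 3.04 × 10⁻¹⁶ s

3.04 × 10⁻¹⁶ s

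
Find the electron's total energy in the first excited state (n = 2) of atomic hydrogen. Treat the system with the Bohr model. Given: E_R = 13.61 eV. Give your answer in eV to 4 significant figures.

-3.402 eV

E_n = −E_R·Z²/n² = −13.61 × 1²/2² = -3.402 eV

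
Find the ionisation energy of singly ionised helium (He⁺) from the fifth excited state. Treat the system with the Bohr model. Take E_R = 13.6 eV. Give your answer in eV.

1.51 eV

E_n = −E_R·Z²/n² = −13.6 × 2²/6² eV = -1.51 eV
Ionisation energy = −E_n = 1.51 eV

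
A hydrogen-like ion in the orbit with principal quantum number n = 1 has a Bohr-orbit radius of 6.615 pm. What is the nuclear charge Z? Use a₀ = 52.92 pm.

8

r_n = n²a₀/Z ⇒ Z = n²a₀/r = 1² × 52.92 / 6.615 ≈ 8.00
Z = 8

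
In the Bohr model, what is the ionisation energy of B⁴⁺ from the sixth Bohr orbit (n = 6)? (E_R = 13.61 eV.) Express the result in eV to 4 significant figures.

9.451 eV

E_n = −E_R·Z²/n² = −13.61 × 5²/6² eV = -9.451 eV
Ionisation energy = −E_n = 9.451 eV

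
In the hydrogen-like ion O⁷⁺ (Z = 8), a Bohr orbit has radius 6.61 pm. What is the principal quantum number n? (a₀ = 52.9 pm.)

r_n = n²a₀/Z ⇒ n² = rZ/a₀ = 6.61 × 8 / 52.9 ≈ 1.00
n = 1

1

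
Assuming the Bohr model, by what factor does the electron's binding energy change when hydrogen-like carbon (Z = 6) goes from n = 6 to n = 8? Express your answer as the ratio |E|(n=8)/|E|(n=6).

9/16

|E| ∝ Z^2 · n^-2; with Z fixed, |E| ∝ n^-2.
|E|(n=8)/|E|(n=6) = (8/6)^-2 = 9/16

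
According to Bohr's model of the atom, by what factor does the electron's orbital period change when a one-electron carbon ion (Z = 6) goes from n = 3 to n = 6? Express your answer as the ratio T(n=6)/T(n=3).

8

T ∝ Z^-2 · n^3; with Z fixed, T ∝ n^3.
T(n=6)/T(n=3) = (6/3)^3 = 8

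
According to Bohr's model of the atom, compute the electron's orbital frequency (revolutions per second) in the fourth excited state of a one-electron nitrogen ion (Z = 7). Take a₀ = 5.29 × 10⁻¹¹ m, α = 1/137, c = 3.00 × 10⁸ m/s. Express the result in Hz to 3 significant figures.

r = n²a₀/Z = 1.89 × 10⁻¹⁰ m, v = Zαc/n = 3.07 × 10⁶ m/s
f = v/(2πr) = 2.58 × 10¹⁵ Hz

2.58 × 10¹⁵ Hz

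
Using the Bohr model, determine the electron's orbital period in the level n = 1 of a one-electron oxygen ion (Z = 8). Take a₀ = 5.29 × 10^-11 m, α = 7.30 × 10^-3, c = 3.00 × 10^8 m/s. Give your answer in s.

r = n²a₀/Z = 1²·5.29 × 10^-11/8 = 6.61 × 10^-12 m
v = Zαc/n = 8·0.00730·3.00 × 10^8/1 = 1.75 × 10^7 m/s
T = 2πr/v = 2.37 × 10^-18 s

2.37 × 10^-18 s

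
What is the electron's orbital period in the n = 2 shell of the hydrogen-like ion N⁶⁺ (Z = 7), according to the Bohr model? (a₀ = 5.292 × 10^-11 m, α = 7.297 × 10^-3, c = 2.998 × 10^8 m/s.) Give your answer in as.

r = n²a₀/Z = 2²·5.292 × 10^-11/7 = 3.024 × 10^-11 m
v = Zαc/n = 7·0.007297·2.998 × 10^8/2 = 7.657 × 10^6 m/s
T = 2πr/v = 2.482 × 10^-17 s = 24.82 as

24.82 as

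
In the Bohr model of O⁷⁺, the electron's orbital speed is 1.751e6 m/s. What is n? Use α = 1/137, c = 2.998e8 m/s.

v_n = Zαc/n ⇒ n = Zαc/v = 8 × 0.007299 × 2.998e8 / 1.751e6 ≈ 10.00
n = 10

10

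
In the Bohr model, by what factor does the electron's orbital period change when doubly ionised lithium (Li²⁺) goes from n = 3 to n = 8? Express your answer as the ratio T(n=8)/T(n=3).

512/27

T ∝ Z^-2 · n^3; with Z fixed, T ∝ n^3.
T(n=8)/T(n=3) = (8/3)^3 = 512/27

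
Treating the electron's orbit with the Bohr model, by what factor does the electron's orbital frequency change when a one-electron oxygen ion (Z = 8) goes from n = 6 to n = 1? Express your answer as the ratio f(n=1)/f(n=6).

f ∝ Z^2 · n^-3; with Z fixed, f ∝ n^-3.
f(n=1)/f(n=6) = (1/6)^-3 = 216

216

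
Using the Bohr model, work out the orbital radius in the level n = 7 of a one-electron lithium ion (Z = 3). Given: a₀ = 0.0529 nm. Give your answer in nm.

r_n = n²a₀/Z = 7² × 0.0529 / 3
    = 49 × 0.0529 / 3 = 0.864 nm

0.864 nm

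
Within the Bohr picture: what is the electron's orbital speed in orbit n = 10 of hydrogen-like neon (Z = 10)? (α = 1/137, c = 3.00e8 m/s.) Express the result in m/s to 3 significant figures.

v_n = Zαc/n = 10 × 0.00730 × 3.00e8 / 10
    = 2.19e6 m/s

2.19e6 m/s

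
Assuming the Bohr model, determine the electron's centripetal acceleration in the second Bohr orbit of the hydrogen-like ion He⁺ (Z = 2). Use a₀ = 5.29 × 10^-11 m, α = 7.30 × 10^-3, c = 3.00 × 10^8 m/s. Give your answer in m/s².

r = n²a₀/Z = 1.06 × 10^-10 m, v = Zαc/n = 2.19 × 10^6 m/s
a = v²/r = (2.19 × 10^6)² / 1.06 × 10^-10 = 4.53 × 10^22 m/s²

4.53 × 10^22 m/s²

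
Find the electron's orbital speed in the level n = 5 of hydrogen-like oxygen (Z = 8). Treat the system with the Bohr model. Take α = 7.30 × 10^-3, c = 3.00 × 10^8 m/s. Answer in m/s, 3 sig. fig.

v_n = Zαc/n = 8 × 0.00730 × 3.00 × 10^8 / 5
    = 3.50 × 10^6 m/s

3.50 × 10^6 m/s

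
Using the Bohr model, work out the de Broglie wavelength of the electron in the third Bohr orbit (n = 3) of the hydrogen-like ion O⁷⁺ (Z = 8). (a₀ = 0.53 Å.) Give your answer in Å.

The Bohr quantisation condition is nλ = 2πr_n.
r_n = n²a₀/Z = 0.60 Å
λ = 2πr_n/n = 2π·0.60/3 = 1.2 Å

1.2 Å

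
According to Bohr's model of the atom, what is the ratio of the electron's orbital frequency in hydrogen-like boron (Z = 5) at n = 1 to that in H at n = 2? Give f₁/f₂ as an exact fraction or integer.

200

f ∝ Z^2 · n^-3
f₁/f₂ = (5/1)^2 · (1/2)^-3 = 200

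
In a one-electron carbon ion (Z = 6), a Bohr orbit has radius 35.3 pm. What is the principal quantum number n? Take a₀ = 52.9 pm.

r_n = n²a₀/Z ⇒ n² = rZ/a₀ = 35.3 × 6 / 52.9 ≈ 4.00
n = 2

2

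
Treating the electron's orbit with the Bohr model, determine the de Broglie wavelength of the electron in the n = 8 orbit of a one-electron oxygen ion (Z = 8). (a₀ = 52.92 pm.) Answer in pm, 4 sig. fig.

332.5 pm

The Bohr quantisation condition is nλ = 2πr_n.
r_n = n²a₀/Z = 423.4 pm
λ = 2πr_n/n = 2π·423.4/8 = 332.5 pm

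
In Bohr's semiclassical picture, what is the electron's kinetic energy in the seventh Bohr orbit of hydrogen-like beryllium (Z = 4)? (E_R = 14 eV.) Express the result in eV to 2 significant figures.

4.6 eV

For a Coulomb orbit the virial theorem gives K = −E_n.
E_n = −E_R·Z²/n², so K = E_R·Z²/n² = 14 × 4²/7² = 4.6 eV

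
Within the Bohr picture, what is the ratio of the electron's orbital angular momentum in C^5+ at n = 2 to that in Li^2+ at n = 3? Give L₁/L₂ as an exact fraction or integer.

L = nℏ is independent of Z.
L₁/L₂ = n₁/n₂ = 2/3 = 2/3

2/3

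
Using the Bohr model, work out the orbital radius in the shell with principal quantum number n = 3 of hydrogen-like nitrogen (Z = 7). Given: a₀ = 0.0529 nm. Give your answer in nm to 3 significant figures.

0.0680 nm

r_n = n²a₀/Z = 3² × 0.0529 / 7
    = 9 × 0.0529 / 7 = 0.0680 nm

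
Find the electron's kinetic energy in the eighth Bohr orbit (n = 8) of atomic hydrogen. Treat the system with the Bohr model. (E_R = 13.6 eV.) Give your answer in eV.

For a Coulomb orbit the virial theorem gives K = −E_n.
E_n = −E_R·Z²/n², so K = E_R·Z²/n² = 13.6 × 1²/8² = 0.212 eV

0.212 eV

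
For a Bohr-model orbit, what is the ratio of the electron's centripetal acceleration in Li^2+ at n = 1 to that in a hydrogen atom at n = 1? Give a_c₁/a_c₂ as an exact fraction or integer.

27

a_c ∝ Z^3 · n^-4
a_c₁/a_c₂ = (3/1)^3 · (1/1)^-4 = 27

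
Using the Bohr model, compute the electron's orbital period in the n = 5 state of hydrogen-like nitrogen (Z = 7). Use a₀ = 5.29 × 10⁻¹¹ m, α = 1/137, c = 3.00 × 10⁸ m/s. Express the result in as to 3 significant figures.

387 as

r = n²a₀/Z = 5²·5.29 × 10⁻¹¹/7 = 1.89 × 10⁻¹⁰ m
v = Zαc/n = 7·0.00730·3.00 × 10⁸/5 = 3.07 × 10⁶ m/s
T = 2πr/v = 3.87 × 10⁻¹⁶ s = 387 as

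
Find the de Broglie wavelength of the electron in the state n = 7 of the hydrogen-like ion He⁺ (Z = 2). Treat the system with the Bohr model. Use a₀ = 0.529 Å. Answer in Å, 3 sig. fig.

The Bohr quantisation condition is nλ = 2πr_n.
r_n = n²a₀/Z = 13.0 Å
λ = 2πr_n/n = 2π·13.0/7 = 11.6 Å

11.6 Å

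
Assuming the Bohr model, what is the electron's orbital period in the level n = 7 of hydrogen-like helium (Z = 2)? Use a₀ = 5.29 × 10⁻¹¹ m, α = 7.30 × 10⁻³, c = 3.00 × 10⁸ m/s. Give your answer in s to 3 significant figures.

r = n²a₀/Z = 7²·5.29 × 10⁻¹¹/2 = 1.30 × 10⁻⁹ m
v = Zαc/n = 2·0.00730·3.00 × 10⁸/7 = 6.26 × 10⁵ m/s
T = 2πr/v = 1.30 × 10⁻¹⁴ s

1.30 × 10⁻¹⁴ s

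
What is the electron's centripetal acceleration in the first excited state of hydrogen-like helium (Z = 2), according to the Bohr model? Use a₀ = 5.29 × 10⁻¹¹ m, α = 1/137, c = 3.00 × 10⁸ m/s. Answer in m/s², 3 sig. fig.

r = n²a₀/Z = 1.06 × 10⁻¹⁰ m, v = Zαc/n = 2.19 × 10⁶ m/s
a = v²/r = (2.19 × 10⁶)² / 1.06 × 10⁻¹⁰ = 4.53 × 10²² m/s²

4.53 × 10²² m/s²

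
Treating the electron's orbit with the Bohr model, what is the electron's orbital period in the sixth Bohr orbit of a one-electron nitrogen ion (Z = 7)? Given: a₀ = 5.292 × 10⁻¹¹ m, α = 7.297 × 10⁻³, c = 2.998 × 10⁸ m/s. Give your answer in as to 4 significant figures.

r = n²a₀/Z = 6²·5.292 × 10⁻¹¹/7 = 2.722 × 10⁻¹⁰ m
v = Zαc/n = 7·0.007297·2.998 × 10⁸/6 = 2.552 × 10⁶ m/s
T = 2πr/v = 6.700 × 10⁻¹⁶ s = 670.0 as

670.0 as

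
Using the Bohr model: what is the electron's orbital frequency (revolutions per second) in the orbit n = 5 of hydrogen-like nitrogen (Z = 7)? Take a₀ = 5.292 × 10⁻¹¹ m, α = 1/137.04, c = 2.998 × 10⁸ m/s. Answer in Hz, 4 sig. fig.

r = n²a₀/Z = 1.890 × 10⁻¹⁰ m, v = Zαc/n = 3.063 × 10⁶ m/s
f = v/(2πr) = 2.579 × 10¹⁵ Hz

2.579 × 10¹⁵ Hz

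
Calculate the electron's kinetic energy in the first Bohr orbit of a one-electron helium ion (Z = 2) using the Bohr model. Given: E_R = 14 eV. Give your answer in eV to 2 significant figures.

For a Coulomb orbit the virial theorem gives K = −E_n.
E_n = −E_R·Z²/n², so K = E_R·Z²/n² = 14 × 2²/1² = 56 eV

56 eV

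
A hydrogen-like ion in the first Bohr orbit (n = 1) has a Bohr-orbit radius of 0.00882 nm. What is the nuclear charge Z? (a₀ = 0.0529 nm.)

6

r_n = n²a₀/Z ⇒ Z = n²a₀/r = 1² × 0.0529 / 0.00882 ≈ 6.00
Z = 6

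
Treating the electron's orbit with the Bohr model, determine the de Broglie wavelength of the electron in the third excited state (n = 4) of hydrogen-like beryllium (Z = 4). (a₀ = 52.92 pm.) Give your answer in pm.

332.5 pm

The Bohr quantisation condition is nλ = 2πr_n.
r_n = n²a₀/Z = 211.7 pm
λ = 2πr_n/n = 2π·211.7/4 = 332.5 pm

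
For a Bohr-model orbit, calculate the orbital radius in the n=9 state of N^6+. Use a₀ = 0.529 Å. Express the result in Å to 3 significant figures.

6.12 Å

r_n = n²a₀/Z = 9² × 0.529 / 7
    = 81 × 0.529 / 7 = 6.12 Å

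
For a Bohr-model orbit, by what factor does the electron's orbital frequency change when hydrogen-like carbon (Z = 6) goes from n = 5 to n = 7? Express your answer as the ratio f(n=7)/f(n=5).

125/343

f ∝ Z^2 · n^-3; with Z fixed, f ∝ n^-3.
f(n=7)/f(n=5) = (7/5)^-3 = 125/343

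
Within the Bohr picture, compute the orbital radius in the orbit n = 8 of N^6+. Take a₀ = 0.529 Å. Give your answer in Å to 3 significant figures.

r_n = n²a₀/Z = 8² × 0.529 / 7
    = 64 × 0.529 / 7 = 4.84 Å

4.84 Å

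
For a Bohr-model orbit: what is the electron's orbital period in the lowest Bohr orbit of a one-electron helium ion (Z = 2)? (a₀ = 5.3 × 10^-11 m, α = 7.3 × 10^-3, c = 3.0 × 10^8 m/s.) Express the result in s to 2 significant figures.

3.8 × 10^-17 s

r = n²a₀/Z = 1²·5.3 × 10^-11/2 = 2.6 × 10^-11 m
v = Zαc/n = 2·0.0073·3.0 × 10^8/1 = 4.4 × 10^6 m/s
T = 2πr/v = 3.8 × 10^-17 s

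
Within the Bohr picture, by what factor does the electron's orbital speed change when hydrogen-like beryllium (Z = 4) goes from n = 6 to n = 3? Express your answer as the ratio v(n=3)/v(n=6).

v ∝ Z^1 · n^-1; with Z fixed, v ∝ n^-1.
v(n=3)/v(n=6) = (3/6)^-1 = 2

2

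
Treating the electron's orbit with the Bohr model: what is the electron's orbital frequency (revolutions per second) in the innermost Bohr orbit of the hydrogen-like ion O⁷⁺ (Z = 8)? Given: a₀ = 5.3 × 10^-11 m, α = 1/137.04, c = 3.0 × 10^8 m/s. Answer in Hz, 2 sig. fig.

4.2 × 10^17 Hz

r = n²a₀/Z = 6.6 × 10^-12 m, v = Zαc/n = 1.8 × 10^7 m/s
f = v/(2πr) = 4.2 × 10^17 Hz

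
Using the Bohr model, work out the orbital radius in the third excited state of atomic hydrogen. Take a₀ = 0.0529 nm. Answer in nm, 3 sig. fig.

0.846 nm

r_n = n²a₀/Z = 4² × 0.0529 / 1
    = 16 × 0.0529 / 1 = 0.846 nm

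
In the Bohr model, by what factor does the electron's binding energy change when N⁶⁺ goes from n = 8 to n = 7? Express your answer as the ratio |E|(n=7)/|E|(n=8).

|E| ∝ Z^2 · n^-2; with Z fixed, |E| ∝ n^-2.
|E|(n=7)/|E|(n=8) = (7/8)^-2 = 64/49

64/49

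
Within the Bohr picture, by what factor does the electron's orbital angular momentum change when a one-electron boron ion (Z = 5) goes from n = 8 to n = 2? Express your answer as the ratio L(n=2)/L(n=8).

L = nℏ depends only on n, so L ∝ n.
L(n=2)/L(n=8) = (2/8)^1 = 1/4

1/4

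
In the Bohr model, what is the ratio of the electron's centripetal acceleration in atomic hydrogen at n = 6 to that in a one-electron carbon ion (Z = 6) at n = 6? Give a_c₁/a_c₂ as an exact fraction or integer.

a_c ∝ Z^3 · n^-4
a_c₁/a_c₂ = (1/6)^3 · (6/6)^-4 = 1/216

1/216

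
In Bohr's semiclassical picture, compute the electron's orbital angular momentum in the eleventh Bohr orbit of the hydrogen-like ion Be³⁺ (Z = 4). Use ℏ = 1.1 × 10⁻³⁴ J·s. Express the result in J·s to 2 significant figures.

L_n = nℏ = 11 × 1.1 × 10⁻³⁴ = 1.2 × 10⁻³³ J·s

1.2 × 10⁻³³ J·s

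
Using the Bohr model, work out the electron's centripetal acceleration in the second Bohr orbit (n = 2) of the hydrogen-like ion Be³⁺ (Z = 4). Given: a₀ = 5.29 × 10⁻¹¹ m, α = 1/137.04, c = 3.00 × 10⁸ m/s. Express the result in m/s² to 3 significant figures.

3.62 × 10²³ m/s²

r = n²a₀/Z = 5.29 × 10⁻¹¹ m, v = Zαc/n = 4.38 × 10⁶ m/s
a = v²/r = (4.38 × 10⁶)² / 5.29 × 10⁻¹¹ = 3.62 × 10²³ m/s²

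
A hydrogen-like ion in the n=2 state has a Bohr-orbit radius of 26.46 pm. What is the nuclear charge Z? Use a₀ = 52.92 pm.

r_n = n²a₀/Z ⇒ Z = n²a₀/r = 2² × 52.92 / 26.46 ≈ 8.00
Z = 8

8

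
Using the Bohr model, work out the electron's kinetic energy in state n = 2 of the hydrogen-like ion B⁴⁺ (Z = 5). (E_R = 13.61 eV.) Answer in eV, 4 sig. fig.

85.06 eV

For a Coulomb orbit the virial theorem gives K = −E_n.
E_n = −E_R·Z²/n², so K = E_R·Z²/n² = 13.61 × 5²/2² = 85.06 eV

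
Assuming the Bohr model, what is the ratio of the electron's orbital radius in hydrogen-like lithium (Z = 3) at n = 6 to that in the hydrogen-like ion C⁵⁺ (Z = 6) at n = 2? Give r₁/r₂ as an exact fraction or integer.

18

r ∝ Z^-1 · n^2
r₁/r₂ = (3/6)^-1 · (6/2)^2 = 18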